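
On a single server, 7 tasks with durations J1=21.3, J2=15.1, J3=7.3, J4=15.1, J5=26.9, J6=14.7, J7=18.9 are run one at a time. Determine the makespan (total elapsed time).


Sequential makespan: sum all processing times
= 21.3 + 15.1 + 7.3 + 15.1 + 26.9 + 14.7 + 18.9
= 119.3 time units


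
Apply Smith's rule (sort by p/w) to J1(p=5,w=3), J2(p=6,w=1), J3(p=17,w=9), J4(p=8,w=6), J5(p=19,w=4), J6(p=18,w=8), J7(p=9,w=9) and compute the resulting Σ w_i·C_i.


WSPT order (by p/w): J7 → J4 → J1 → J3 → J6 → J5 → J2
  J7: C=9, w·C=9×9=81
  J4: C=17, w·C=6×17=102
  J1: C=22, w·C=3×22=66
  J3: C=39, w·C=9×39=351
  J6: C=57, w·C=8×57=456
  J5: C=76, w·C=4×76=304
  J2: C=82, w·C=1×82=82
Σ w·C = 1442
= 1442


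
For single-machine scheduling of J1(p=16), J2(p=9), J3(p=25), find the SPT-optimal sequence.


SPT: sort by shortest processing time
  J2: p=9
  J1: p=16
  J3: p=25
Order: J2 → J1 → J3


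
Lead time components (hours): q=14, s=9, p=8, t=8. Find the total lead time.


Lead time = queue + setup + processing + transit
= 14 + 9 + 8 + 8
= 39 hours


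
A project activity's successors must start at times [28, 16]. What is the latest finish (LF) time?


LF = min of all successor start times
Successors start at: [28, 16]
LF = min(28, 16)
= 16


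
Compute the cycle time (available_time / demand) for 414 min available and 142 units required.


Cycle time = available time / demand
= 414 / 142
= 2.92 min/unit


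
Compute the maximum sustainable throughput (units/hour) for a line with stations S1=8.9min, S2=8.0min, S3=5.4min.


Bottleneck = longest station time
Station times: [8.9, 8.0, 5.4]
Max = 8.9 min
Rate = 60 / 8.9
= 6.74 units/hour (bottleneck: 8.9min)


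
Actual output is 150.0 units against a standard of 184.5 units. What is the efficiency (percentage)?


Efficiency = (actual / standard) × 100
= (150.0 / 184.5) × 100
= 81.3%


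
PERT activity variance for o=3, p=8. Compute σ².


σ² = ((p - o) / 6)² = (p - o)² / 36
= (8 - 3)² / 36
= 5² / 36
= 25 / 36
= 0.6944


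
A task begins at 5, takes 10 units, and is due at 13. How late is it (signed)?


Completion = 5 + 10 = 15
Lateness = C - d = 15 - 13
= 2


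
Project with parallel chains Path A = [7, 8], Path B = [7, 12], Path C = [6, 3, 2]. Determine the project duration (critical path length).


Path A: 7 + 8 = 15
Path B: 7 + 12 = 19
Path C: 6 + 3 + 2 = 11
Critical path = longest = max(15, 19, 11)
= 19 (Path B)


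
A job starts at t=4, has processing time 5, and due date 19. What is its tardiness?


Completion = start + processing = 4 + 5 = 9
Tardiness = max(0, C - d) = max(0, 9 - 19)
= max(0, -10)
= 0


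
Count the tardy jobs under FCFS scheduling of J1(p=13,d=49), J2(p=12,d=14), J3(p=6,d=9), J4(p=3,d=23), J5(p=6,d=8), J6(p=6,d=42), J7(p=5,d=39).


Completion vs due date:
  J1: C=13, d=49 → on time
  J2: C=25, d=14 → TARDY
  J3: C=31, d=9 → TARDY
  J4: C=34, d=23 → TARDY
  J5: C=40, d=8 → TARDY
  J6: C=46, d=42 → TARDY
  J7: C=51, d=39 → TARDY
Tardy jobs: J2, J3, J4, J5, J6, J7
Count = 6


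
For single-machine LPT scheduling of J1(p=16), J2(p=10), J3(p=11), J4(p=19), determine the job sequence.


LPT: sort by longest processing time first
  J4: p=19
  J1: p=16
  J3: p=11
  J2: p=10
Order: J4 → J1 → J3 → J2


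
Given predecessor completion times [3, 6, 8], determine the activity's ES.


ES = max of all predecessor completion times
Predecessors: [3, 6, 8]
ES = max(3, 6, 8)
= 8


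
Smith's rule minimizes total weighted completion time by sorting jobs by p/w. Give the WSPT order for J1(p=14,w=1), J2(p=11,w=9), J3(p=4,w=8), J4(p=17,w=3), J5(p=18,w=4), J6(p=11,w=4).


WSPT (Smith's rule): sort by p/w ascending
  J3: p/w = 4/8 = 0.500
  J2: p/w = 11/9 = 1.222
  J6: p/w = 11/4 = 2.750
  J5: p/w = 18/4 = 4.500
  J4: p/w = 17/3 = 5.667
  J1: p/w = 14/1 = 14.000
Order: J3 → J2 → J6 → J5 → J4 → J1


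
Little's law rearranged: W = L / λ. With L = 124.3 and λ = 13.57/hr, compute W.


Little's law: L = λW → W = L / λ
= 124.3 / 13.57
= 9.16 hours


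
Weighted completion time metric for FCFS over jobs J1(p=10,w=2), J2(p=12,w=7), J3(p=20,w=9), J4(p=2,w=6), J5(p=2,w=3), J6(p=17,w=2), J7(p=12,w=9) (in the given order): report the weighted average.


Completion times:
  J1: C=10, w×C=2×10=20
  J2: C=22, w×C=7×22=154
  J3: C=42, w×C=9×42=378
  J4: C=44, w×C=6×44=264
  J5: C=46, w×C=3×46=138
  J6: C=63, w×C=2×63=126
  J7: C=75, w×C=9×75=675
Sum w×C = 1755
Sum w = 38
Weighted avg = 1755/38
= 46.18


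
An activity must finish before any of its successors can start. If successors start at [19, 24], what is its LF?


LF = min of all successor start times
Successors start at: [19, 24]
LF = min(19, 24)
= 19


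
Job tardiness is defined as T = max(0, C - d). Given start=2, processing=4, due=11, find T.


Completion = start + processing = 2 + 4 = 6
Tardiness = max(0, C - d) = max(0, 6 - 11)
= max(0, -5)
= 0


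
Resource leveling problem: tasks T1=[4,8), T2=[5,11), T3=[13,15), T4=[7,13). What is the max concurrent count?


Check each time point for overlaps:
  t=7: 3 tasks active (T1, T2, T4)
Max concurrent = 3


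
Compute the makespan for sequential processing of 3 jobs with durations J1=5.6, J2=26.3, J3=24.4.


Sequential makespan: sum all processing times
= 5.6 + 26.3 + 24.4
= 56.3 time units


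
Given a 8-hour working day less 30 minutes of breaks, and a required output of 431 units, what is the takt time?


Available = 8×60 - 30 = 450 min
Takt time = 450 / 431
= 1.04 min/unit


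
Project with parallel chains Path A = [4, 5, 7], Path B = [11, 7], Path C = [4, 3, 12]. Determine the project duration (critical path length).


Path A: 4 + 5 + 7 = 16
Path B: 11 + 7 = 18
Path C: 4 + 3 + 12 = 19
Critical path = longest = max(16, 18, 19)
= 19 (Path C)


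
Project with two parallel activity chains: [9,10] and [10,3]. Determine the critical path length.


Path A: 9 + 10 = 19
Path B: 10 + 3 = 13
Critical path = longest = max(19, 13)
= 19 (Path A)


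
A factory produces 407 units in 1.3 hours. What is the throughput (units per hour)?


Throughput = units / time
= 407 / 1.3
= 313.1 units/hour


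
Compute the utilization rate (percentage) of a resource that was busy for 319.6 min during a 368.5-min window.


Utilization = busy / total × 100
= 319.6 / 368.5 × 100
= 86.7%


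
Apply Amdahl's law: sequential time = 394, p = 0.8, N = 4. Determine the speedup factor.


Amdahl's law: T_p = T × ((1-p) + p/N)
= 394 × ((1-0.8) + 0.8/4)
= 394 × (0.20 + 0.2000)
= 394 × 0.4000
= 157.60
Speedup = 394/157.60
= 2.50×


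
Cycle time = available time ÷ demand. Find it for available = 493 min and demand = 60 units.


Cycle time = available time / demand
= 493 / 60
= 8.22 min/unit


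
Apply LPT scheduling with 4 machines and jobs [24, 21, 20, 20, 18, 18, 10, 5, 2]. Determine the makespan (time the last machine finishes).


Jobs (LPT sorted): [24, 21, 20, 20, 18, 18, 10, 5, 2]
Machines: 4
  J=24 → Machine 1 (load: 0+24=24)
  J=21 → Machine 2 (load: 0+21=21)
  J=20 → Machine 3 (load: 0+20=20)
  J=20 → Machine 4 (load: 0+20=20)
  J=18 → Machine 3 (load: 20+18=38)
  J=18 → Machine 4 (load: 20+18=38)
  J=10 → Machine 2 (load: 21+10=31)
  J=5 → Machine 1 (load: 24+5=29)
  J=2 → Machine 1 (load: 29+2=31)
Machine loads: [31, 31, 38, 38]
Makespan = max = 38 time units


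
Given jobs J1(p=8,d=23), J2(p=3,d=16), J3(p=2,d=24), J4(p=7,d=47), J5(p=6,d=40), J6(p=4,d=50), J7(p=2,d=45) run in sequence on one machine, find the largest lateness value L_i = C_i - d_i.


Lateness per job (L = C - d):
  J1: C=8, d=23, L=-15
  J2: C=11, d=16, L=-5
  J3: C=13, d=24, L=-11
  J4: C=20, d=47, L=-27
  J5: C=26, d=40, L=-14
  J6: C=30, d=50, L=-20
  J7: C=32, d=45, L=-13
Lmax = max(-15, -5, -11, -27, -14, -20, -13)
= -5


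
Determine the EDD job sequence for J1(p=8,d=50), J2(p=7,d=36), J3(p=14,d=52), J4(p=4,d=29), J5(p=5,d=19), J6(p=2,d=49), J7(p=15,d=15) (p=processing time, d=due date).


EDD: sort by earliest due date
  J7: d=15, p=15
  J5: d=19, p=5
  J4: d=29, p=4
  J2: d=36, p=7
  J6: d=49, p=2
  J1: d=50, p=8
  J3: d=52, p=14
Order: J7 → J5 → J4 → J2 → J6 → J1 → J3


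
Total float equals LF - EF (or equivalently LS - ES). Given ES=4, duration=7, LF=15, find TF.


EF = ES + duration = 4 + 7 = 11
LS = LF - duration = 15 - 7 = 8
Total Float = LF - EF = 15 - 11
(or LS - ES = 8 - 4)
= 4


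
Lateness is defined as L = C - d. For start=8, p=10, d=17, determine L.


Completion = 8 + 10 = 18
Lateness = C - d = 18 - 17
= 1


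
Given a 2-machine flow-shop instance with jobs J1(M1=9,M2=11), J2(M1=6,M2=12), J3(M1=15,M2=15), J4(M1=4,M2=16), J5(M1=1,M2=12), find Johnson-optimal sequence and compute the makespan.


Johnson's rule:
Group 1 (M1≤M2, sort by M1): ['J5', 'J4', 'J2', 'J1', 'J3']
Group 2 (M1>M2, sort desc M2): []
Sequence: J5 → J4 → J2 → J1 → J3
Makespan calculation:
  J5: M1 done=1, M2 done=13
  J4: M1 done=5, M2 done=29
  J2: M1 done=11, M2 done=41
  J1: M1 done=20, M2 done=52
  J3: M1 done=35, M2 done=67
= Sequence: J5 → J4 → J2 → J1 → J3, Makespan: 67


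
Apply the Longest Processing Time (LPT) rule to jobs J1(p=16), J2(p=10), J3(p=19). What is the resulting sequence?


LPT: sort by longest processing time first
  J3: p=19
  J1: p=16
  J2: p=10
Order: J3 → J1 → J2


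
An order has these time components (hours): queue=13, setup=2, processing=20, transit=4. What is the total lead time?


Lead time = queue + setup + processing + transit
= 13 + 2 + 20 + 4
= 39 hours


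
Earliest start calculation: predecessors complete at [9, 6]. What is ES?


ES = max of all predecessor completion times
Predecessors: [9, 6]
ES = max(9, 6)
= 9


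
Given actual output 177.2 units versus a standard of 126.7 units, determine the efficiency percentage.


Efficiency = (actual / standard) × 100
= (177.2 / 126.7) × 100
= 139.9%


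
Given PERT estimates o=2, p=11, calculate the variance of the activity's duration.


σ² = ((p - o) / 6)² = (p - o)² / 36
= (11 - 2)² / 36
= 9² / 36
= 81 / 36
= 2.2500


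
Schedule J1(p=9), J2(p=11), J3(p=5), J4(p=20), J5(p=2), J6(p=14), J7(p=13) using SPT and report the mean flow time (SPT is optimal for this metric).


SPT order: J5 → J3 → J1 → J2 → J7 → J6 → J4
Completion times:
  J5: C=2
  J3: C=7
  J1: C=16
  J2: C=27
  J7: C=40
  J6: C=54
  J4: C=74
Sum = 220, n = 7
Mean flow = 220/7
= 31.43


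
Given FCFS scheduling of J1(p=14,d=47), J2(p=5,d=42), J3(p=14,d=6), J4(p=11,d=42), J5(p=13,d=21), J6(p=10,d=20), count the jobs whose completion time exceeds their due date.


Completion vs due date:
  J1: C=14, d=47 → on time
  J2: C=19, d=42 → on time
  J3: C=33, d=6 → TARDY
  J4: C=44, d=42 → TARDY
  J5: C=57, d=21 → TARDY
  J6: C=67, d=20 → TARDY
Tardy jobs: J3, J4, J5, J6
Count = 4


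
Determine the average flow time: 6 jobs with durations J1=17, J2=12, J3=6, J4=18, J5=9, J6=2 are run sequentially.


Completion times:
  J1: completes at 17
  J2: completes at 29
  J3: completes at 35
  J4: completes at 53
  J5: completes at 62
  J6: completes at 64
Sum = 260
Average = 260/6
= 43.33


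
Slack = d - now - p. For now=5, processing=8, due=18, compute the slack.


Slack = due - current_time - processing
= 18 - 5 - 8
= 5


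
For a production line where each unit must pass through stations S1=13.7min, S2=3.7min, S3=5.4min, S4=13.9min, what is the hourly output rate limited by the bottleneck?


Bottleneck = longest station time
Station times: [13.7, 3.7, 5.4, 13.9]
Max = 13.9 min
Rate = 60 / 13.9
= 4.32 units/hour (bottleneck: 13.9min)


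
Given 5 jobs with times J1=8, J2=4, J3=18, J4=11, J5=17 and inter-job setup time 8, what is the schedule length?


Makespan = Σ processing + (n-1) × setup
= (8 + 4 + 18 + 11 + 17) + (5-1)×8
= 58 + 32
= 90 time units


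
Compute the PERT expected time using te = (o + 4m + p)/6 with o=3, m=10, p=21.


te = (o + 4m + p) / 6
= (3 + 4×10 + 21) / 6
= (3 + 40 + 21) / 6
= 64 / 6
= 10.67


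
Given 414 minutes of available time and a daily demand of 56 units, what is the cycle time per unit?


Cycle time = available time / demand
= 414 / 56
= 7.39 min/unit


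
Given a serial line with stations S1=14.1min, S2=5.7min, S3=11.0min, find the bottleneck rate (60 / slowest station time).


Bottleneck = longest station time
Station times: [14.1, 5.7, 11.0]
Max = 14.1 min
Rate = 60 / 14.1
= 4.26 units/hour (bottleneck: 14.1min)


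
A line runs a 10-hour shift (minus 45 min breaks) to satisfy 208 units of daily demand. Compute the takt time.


Available = 10×60 - 45 = 555 min
Takt time = 555 / 208
= 2.67 min/unit


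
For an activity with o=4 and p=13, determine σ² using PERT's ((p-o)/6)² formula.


σ² = ((p - o) / 6)² = (p - o)² / 36
= (13 - 4)² / 36
= 9² / 36
= 81 / 36
= 2.2500


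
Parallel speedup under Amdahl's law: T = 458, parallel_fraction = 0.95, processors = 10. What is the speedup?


Amdahl's law: T_p = T × ((1-p) + p/N)
= 458 × ((1-0.95) + 0.95/10)
= 458 × (0.05 + 0.0950)
= 458 × 0.1450
= 66.41
Speedup = 458/66.41
= 6.90×


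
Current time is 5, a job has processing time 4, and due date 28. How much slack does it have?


Slack = due - current_time - processing
= 28 - 5 - 4
= 19


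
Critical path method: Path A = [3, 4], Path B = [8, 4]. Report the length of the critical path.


Path A: 3 + 4 = 7
Path B: 8 + 4 = 12
Critical path = longest = max(7, 12)
= 12 (Path B)


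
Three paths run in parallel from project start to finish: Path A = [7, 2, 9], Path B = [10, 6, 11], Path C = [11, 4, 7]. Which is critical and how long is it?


Path A: 7 + 2 + 9 = 18
Path B: 10 + 6 + 11 = 27
Path C: 11 + 4 + 7 = 22
Critical path = longest = max(18, 27, 22)
= 27 (Path B)


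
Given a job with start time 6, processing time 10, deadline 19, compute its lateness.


Completion = 6 + 10 = 16
Lateness = C - d = 16 - 19
= -3


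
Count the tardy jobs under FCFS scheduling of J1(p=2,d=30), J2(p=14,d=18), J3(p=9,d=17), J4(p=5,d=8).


Completion vs due date:
  J1: C=2, d=30 → on time
  J2: C=16, d=18 → on time
  J3: C=25, d=17 → TARDY
  J4: C=30, d=8 → TARDY
Tardy jobs: J3, J4
Count = 2


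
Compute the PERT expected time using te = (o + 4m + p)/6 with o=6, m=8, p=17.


te = (o + 4m + p) / 6
= (6 + 4×8 + 17) / 6
= (6 + 32 + 17) / 6
= 55 / 6
= 9.17


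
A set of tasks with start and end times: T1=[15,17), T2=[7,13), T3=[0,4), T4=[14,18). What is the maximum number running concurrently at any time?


Check each time point for overlaps:
  t=15: 2 tasks active (T1, T4)
Max concurrent = 2


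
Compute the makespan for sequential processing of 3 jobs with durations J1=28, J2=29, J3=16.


Sequential makespan: sum all processing times
= 28 + 29 + 16
= 73 time units


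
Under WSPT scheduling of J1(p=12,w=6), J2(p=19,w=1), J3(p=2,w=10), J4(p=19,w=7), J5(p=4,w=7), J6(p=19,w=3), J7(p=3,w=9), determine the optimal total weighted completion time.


WSPT order (by p/w): J3 → J7 → J5 → J1 → J4 → J6 → J2
  J3: C=2, w·C=10×2=20
  J7: C=5, w·C=9×5=45
  J5: C=9, w·C=7×9=63
  J1: C=21, w·C=6×21=126
  J4: C=40, w·C=7×40=280
  J6: C=59, w·C=3×59=177
  J2: C=78, w·C=1×78=78
Σ w·C = 789
= 789


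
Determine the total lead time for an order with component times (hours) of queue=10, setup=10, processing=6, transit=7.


Lead time = queue + setup + processing + transit
= 10 + 10 + 6 + 7
= 33 hours


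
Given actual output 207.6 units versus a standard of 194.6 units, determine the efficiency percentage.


Efficiency = (actual / standard) × 100
= (207.6 / 194.6) × 100
= 106.7%


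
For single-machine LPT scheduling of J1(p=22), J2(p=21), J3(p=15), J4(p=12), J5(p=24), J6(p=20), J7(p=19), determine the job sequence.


LPT: sort by longest processing time first
  J5: p=24
  J1: p=22
  J2: p=21
  J6: p=20
  J7: p=19
  J3: p=15
  J4: p=12
Order: J5 → J1 → J2 → J6 → J7 → J3 → J4


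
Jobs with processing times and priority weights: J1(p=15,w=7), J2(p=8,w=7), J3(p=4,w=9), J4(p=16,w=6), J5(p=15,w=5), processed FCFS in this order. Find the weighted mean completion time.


Completion times:
  J1: C=15, w×C=7×15=105
  J2: C=23, w×C=7×23=161
  J3: C=27, w×C=9×27=243
  J4: C=43, w×C=6×43=258
  J5: C=58, w×C=5×58=290
Sum w×C = 1057
Sum w = 34
Weighted avg = 1057/34
= 31.09


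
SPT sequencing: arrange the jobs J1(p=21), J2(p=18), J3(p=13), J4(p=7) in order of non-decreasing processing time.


SPT: sort by shortest processing time
  J4: p=7
  J3: p=13
  J2: p=18
  J1: p=21
Order: J4 → J3 → J2 → J1


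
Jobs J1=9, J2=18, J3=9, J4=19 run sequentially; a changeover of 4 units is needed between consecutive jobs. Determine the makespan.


Makespan = Σ processing + (n-1) × setup
= (9 + 18 + 9 + 19) + (4-1)×4
= 55 + 12
= 67 time units


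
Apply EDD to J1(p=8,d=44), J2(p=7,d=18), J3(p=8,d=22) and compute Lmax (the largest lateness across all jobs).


EDD order: J2 → J3 → J1
Completion and lateness:
  J2: C=7, d=18, L=7-18=-11
  J3: C=15, d=22, L=15-22=-7
  J1: C=23, d=44, L=23-44=-21
Lmax = max(-11, -7, -21)
= -7


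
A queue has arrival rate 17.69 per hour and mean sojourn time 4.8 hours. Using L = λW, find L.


Little's law: L = λ × W
= 17.69 × 4.8
= 84.91


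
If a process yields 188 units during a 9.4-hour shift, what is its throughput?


Throughput = units / time
= 188 / 9.4
= 20.0 units/hour


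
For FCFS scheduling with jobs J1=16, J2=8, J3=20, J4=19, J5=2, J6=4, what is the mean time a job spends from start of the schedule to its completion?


Completion times:
  J1: completes at 16
  J2: completes at 24
  J3: completes at 44
  J4: completes at 63
  J5: completes at 65
  J6: completes at 69
Sum = 281
Average = 281/6
= 46.83


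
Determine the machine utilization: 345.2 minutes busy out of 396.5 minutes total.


Utilization = busy / total × 100
= 345.2 / 396.5 × 100
= 87.1%


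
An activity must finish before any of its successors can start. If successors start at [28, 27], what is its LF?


LF = min of all successor start times
Successors start at: [28, 27]
LF = min(28, 27)
= 27


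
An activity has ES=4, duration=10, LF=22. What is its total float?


EF = ES + duration = 4 + 10 = 14
LS = LF - duration = 22 - 10 = 12
Total Float = LF - EF = 22 - 14
(or LS - ES = 12 - 4)
= 8


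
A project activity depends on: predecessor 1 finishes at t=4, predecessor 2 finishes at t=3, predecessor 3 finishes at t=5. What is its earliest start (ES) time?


ES = max of all predecessor completion times
Predecessors: [4, 3, 5]
ES = max(4, 3, 5)
= 5


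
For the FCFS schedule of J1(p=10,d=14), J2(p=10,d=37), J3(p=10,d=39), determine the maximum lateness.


Lateness per job (L = C - d):
  J1: C=10, d=14, L=-4
  J2: C=20, d=37, L=-17
  J3: C=30, d=39, L=-9
Lmax = max(-4, -17, -9)
= -4


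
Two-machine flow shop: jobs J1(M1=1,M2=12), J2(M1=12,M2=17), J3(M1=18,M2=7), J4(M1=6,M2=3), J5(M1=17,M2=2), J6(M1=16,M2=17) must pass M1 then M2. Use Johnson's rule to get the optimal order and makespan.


Johnson's rule:
Group 1 (M1≤M2, sort by M1): ['J1', 'J2', 'J6']
Group 2 (M1>M2, sort desc M2): ['J3', 'J4', 'J5']
Sequence: J1 → J2 → J6 → J3 → J4 → J5
Makespan calculation:
  J1: M1 done=1, M2 done=13
  J2: M1 done=13, M2 done=30
  J6: M1 done=29, M2 done=47
  J3: M1 done=47, M2 done=54
  J4: M1 done=53, M2 done=57
  J5: M1 done=70, M2 done=72
= Sequence: J1 → J2 → J6 → J3 → J4 → J5, Makespan: 72


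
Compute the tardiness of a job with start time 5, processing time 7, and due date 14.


Completion = start + processing = 5 + 7 = 12
Tardiness = max(0, C - d) = max(0, 12 - 14)
= max(0, -2)
= 0


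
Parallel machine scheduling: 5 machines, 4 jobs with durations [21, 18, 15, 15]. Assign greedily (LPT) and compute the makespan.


Jobs (LPT sorted): [21, 18, 15, 15]
Machines: 5
  J=21 → Machine 1 (load: 0+21=21)
  J=18 → Machine 2 (load: 0+18=18)
  J=15 → Machine 3 (load: 0+15=15)
  J=15 → Machine 4 (load: 0+15=15)
Machine loads: [21, 18, 15, 15, 0]
Makespan = max = 21 time units


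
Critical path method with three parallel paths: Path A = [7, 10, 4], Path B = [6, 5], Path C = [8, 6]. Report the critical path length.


Path A: 7 + 10 + 4 = 21
Path B: 6 + 5 = 11
Path C: 8 + 6 = 14
Critical path = longest = max(21, 11, 14)
= 21 (Path A)


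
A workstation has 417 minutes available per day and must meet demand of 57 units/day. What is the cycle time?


Cycle time = available time / demand
= 417 / 57
= 7.32 min/unit


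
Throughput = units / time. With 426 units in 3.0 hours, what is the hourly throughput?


Throughput = units / time
= 426 / 3.0
= 142.0 units/hour


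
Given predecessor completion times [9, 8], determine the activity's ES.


ES = max of all predecessor completion times
Predecessors: [9, 8]
ES = max(9, 8)
= 9


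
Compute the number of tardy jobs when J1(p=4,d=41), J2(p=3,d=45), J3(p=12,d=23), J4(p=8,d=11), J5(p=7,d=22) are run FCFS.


Completion vs due date:
  J1: C=4, d=41 → on time
  J2: C=7, d=45 → on time
  J3: C=19, d=23 → on time
  J4: C=27, d=11 → TARDY
  J5: C=34, d=22 → TARDY
Tardy jobs: J4, J5
Count = 2


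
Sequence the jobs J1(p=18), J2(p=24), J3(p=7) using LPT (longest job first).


LPT: sort by longest processing time first
  J2: p=24
  J1: p=18
  J3: p=7
Order: J2 → J1 → J3


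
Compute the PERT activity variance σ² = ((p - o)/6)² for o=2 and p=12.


σ² = ((p - o) / 6)² = (p - o)² / 36
= (12 - 2)² / 36
= 10² / 36
= 100 / 36
= 2.7778


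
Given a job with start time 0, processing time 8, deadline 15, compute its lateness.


Completion = 0 + 8 = 8
Lateness = C - d = 8 - 15
= -7


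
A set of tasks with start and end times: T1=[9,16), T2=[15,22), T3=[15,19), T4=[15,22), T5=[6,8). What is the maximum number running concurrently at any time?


Check each time point for overlaps:
  t=15: 4 tasks active (T1, T2, T3, T4)
Max concurrent = 4


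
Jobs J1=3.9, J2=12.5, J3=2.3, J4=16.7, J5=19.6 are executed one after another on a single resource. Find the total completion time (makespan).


Sequential makespan: sum all processing times
= 3.9 + 12.5 + 2.3 + 16.7 + 19.6
= 55.0 time units


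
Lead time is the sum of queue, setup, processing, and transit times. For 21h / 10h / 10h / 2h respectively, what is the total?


Lead time = queue + setup + processing + transit
= 21 + 10 + 10 + 2
= 43 hours


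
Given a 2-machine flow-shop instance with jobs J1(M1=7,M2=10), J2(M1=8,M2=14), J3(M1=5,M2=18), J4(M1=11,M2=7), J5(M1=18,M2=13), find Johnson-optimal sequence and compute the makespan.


Johnson's rule:
Group 1 (M1≤M2, sort by M1): ['J3', 'J1', 'J2']
Group 2 (M1>M2, sort desc M2): ['J5', 'J4']
Sequence: J3 → J1 → J2 → J5 → J4
Makespan calculation:
  J3: M1 done=5, M2 done=23
  J1: M1 done=12, M2 done=33
  J2: M1 done=20, M2 done=47
  J5: M1 done=38, M2 done=60
  J4: M1 done=49, M2 done=67
= Sequence: J3 → J1 → J2 → J5 → J4, Makespan: 67


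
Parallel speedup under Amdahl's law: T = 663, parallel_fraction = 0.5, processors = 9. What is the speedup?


Amdahl's law: T_p = T × ((1-p) + p/N)
= 663 × ((1-0.5) + 0.5/9)
= 663 × (0.50 + 0.0556)
= 663 × 0.5556
= 368.33
Speedup = 663/368.33
= 1.80×


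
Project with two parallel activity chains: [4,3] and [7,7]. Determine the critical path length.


Path A: 4 + 3 = 7
Path B: 7 + 7 = 14
Critical path = longest = max(7, 14)
= 14 (Path B)


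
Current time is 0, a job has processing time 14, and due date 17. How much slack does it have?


Slack = due - current_time - processing
= 17 - 0 - 14
= 3


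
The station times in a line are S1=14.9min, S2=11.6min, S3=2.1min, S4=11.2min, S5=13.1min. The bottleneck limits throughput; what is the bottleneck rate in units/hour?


Bottleneck = longest station time
Station times: [14.9, 11.6, 2.1, 11.2, 13.1]
Max = 14.9 min
Rate = 60 / 14.9
= 4.03 units/hour (bottleneck: 14.9min)


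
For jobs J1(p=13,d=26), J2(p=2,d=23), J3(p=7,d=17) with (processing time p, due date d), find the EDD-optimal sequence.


EDD: sort by earliest due date
  J3: d=17, p=7
  J2: d=23, p=2
  J1: d=26, p=13
Order: J3 → J2 → J1


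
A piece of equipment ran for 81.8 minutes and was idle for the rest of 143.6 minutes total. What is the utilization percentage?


Utilization = busy / total × 100
= 81.8 / 143.6 × 100
= 57.0%


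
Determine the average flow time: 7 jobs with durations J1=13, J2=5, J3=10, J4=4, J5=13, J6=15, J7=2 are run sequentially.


Completion times:
  J1: completes at 13
  J2: completes at 18
  J3: completes at 28
  J4: completes at 32
  J5: completes at 45
  J6: completes at 60
  J7: completes at 62
Sum = 258
Average = 258/7
= 36.86


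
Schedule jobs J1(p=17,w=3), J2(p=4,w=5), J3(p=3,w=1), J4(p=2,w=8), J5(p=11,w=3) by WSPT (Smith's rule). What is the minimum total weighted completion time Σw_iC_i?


WSPT order (by p/w): J4 → J2 → J3 → J5 → J1
  J4: C=2, w·C=8×2=16
  J2: C=6, w·C=5×6=30
  J3: C=9, w·C=1×9=9
  J5: C=20, w·C=3×20=60
  J1: C=37, w·C=3×37=111
Σ w·C = 226
= 226


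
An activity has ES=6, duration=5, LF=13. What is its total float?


EF = ES + duration = 6 + 5 = 11
LS = LF - duration = 13 - 5 = 8
Total Float = LF - EF = 13 - 11
(or LS - ES = 8 - 6)
= 2


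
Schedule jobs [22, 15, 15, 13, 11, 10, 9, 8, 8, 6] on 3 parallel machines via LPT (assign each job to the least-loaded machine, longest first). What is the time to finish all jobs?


Jobs (LPT sorted): [22, 15, 15, 13, 11, 10, 9, 8, 8, 6]
Machines: 3
  J=22 → Machine 1 (load: 0+22=22)
  J=15 → Machine 2 (load: 0+15=15)
  J=15 → Machine 3 (load: 0+15=15)
  J=13 → Machine 2 (load: 15+13=28)
  J=11 → Machine 3 (load: 15+11=26)
  J=10 → Machine 1 (load: 22+10=32)
  J=9 → Machine 3 (load: 26+9=35)
  J=8 → Machine 2 (load: 28+8=36)
  J=8 → Machine 1 (load: 32+8=40)
  J=6 → Machine 3 (load: 35+6=41)
Machine loads: [40, 36, 41]
Makespan = max = 41 time units


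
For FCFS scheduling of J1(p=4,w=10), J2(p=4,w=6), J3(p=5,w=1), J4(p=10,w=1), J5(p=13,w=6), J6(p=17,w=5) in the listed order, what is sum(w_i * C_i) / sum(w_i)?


Completion times:
  J1: C=4, w×C=10×4=40
  J2: C=8, w×C=6×8=48
  J3: C=13, w×C=1×13=13
  J4: C=23, w×C=1×23=23
  J5: C=36, w×C=6×36=216
  J6: C=53, w×C=5×53=265
Sum w×C = 605
Sum w = 29
Weighted avg = 605/29
= 20.86


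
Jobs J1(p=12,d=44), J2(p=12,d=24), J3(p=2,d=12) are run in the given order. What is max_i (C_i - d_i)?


Lateness per job (L = C - d):
  J1: C=12, d=44, L=-32
  J2: C=24, d=24, L=0
  J3: C=26, d=12, L=14
Lmax = max(-32, 0, 14)
= 14


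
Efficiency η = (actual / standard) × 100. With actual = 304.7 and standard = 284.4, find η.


Efficiency = (actual / standard) × 100
= (304.7 / 284.4) × 100
= 107.1%


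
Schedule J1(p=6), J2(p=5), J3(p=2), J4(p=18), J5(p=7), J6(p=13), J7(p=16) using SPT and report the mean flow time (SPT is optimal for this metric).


SPT order: J3 → J2 → J1 → J5 → J6 → J7 → J4
Completion times:
  J3: C=2
  J2: C=7
  J1: C=13
  J5: C=20
  J6: C=33
  J7: C=49
  J4: C=67
Sum = 191, n = 7
Mean flow = 191/7
= 27.29


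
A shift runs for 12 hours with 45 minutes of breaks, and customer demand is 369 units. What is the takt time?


Available = 12×60 - 45 = 675 min
Takt time = 675 / 369
= 1.83 min/unit


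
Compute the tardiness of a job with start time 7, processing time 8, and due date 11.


Completion = start + processing = 7 + 8 = 15
Tardiness = max(0, C - d) = max(0, 15 - 11)
= max(0, 4)
= 4


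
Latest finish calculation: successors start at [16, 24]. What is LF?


LF = min of all successor start times
Successors start at: [16, 24]
LF = min(16, 24)
= 16


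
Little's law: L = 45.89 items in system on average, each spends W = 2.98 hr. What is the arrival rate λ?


Little's law: L = λW → λ = L / W
= 45.89 / 2.98
= 15.40 per hour


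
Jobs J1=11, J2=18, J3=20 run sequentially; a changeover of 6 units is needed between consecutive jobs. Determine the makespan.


Makespan = Σ processing + (n-1) × setup
= (11 + 18 + 20) + (3-1)×6
= 49 + 12
= 61 time units


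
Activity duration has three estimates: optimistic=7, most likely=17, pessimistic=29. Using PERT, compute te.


te = (o + 4m + p) / 6
= (7 + 4×17 + 29) / 6
= (7 + 68 + 29) / 6
= 104 / 6
= 17.33


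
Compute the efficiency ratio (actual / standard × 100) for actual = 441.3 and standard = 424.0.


Efficiency = (actual / standard) × 100
= (441.3 / 424.0) × 100
= 104.1%


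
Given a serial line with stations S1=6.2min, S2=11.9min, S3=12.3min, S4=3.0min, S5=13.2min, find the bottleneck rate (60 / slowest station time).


Bottleneck = longest station time
Station times: [6.2, 11.9, 12.3, 3.0, 13.2]
Max = 13.2 min
Rate = 60 / 13.2
= 4.55 units/hour (bottleneck: 13.2min)


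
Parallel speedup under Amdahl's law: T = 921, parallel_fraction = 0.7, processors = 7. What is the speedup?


Amdahl's law: T_p = T × ((1-p) + p/N)
= 921 × ((1-0.7) + 0.7/7)
= 921 × (0.30 + 0.1000)
= 921 × 0.4000
= 368.40
Speedup = 921/368.40
= 2.50×


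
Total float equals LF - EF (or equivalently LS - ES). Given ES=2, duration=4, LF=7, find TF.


EF = ES + duration = 2 + 4 = 6
LS = LF - duration = 7 - 4 = 3
Total Float = LF - EF = 7 - 6
(or LS - ES = 3 - 2)
= 1


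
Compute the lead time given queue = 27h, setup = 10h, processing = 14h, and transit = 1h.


Lead time = queue + setup + processing + transit
= 27 + 10 + 14 + 1
= 52 hours


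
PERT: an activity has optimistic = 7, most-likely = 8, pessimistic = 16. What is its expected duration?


te = (o + 4m + p) / 6
= (7 + 4×8 + 16) / 6
= (7 + 32 + 16) / 6
= 55 / 6
= 9.17


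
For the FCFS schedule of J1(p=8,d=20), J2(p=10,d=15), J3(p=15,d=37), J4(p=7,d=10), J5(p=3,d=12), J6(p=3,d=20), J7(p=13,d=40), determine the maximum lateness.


Lateness per job (L = C - d):
  J1: C=8, d=20, L=-12
  J2: C=18, d=15, L=3
  J3: C=33, d=37, L=-4
  J4: C=40, d=10, L=30
  J5: C=43, d=12, L=31
  J6: C=46, d=20, L=26
  J7: C=59, d=40, L=19
Lmax = max(-12, 3, -4, 30, 31, 26, 19)
= 31


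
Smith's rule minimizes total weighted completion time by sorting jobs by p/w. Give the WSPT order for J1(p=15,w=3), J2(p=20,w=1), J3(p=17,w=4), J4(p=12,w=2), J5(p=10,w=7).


WSPT (Smith's rule): sort by p/w ascending
  J5: p/w = 10/7 = 1.429
  J3: p/w = 17/4 = 4.250
  J1: p/w = 15/3 = 5.000
  J4: p/w = 12/2 = 6.000
  J2: p/w = 20/1 = 20.000
Order: J5 → J3 → J1 → J4 → J2


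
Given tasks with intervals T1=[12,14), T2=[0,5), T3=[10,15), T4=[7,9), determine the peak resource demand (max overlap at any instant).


Check each time point for overlaps:
  t=12: 2 tasks active (T1, T3)
Max concurrent = 2


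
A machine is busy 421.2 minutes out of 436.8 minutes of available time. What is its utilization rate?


Utilization = busy / total × 100
= 421.2 / 436.8 × 100
= 96.4%


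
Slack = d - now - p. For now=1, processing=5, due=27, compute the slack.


Slack = due - current_time - processing
= 27 - 1 - 5
= 21


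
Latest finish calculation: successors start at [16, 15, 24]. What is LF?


LF = min of all successor start times
Successors start at: [16, 15, 24]
LF = min(16, 15, 24)
= 15


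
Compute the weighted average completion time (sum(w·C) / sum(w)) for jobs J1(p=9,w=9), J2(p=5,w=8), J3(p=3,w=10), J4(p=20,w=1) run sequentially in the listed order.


Completion times:
  J1: C=9, w×C=9×9=81
  J2: C=14, w×C=8×14=112
  J3: C=17, w×C=10×17=170
  J4: C=37, w×C=1×37=37
Sum w×C = 400
Sum w = 28
Weighted avg = 400/28
= 14.29


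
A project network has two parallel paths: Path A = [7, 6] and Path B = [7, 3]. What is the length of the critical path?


Path A: 7 + 6 = 13
Path B: 7 + 3 = 10
Critical path = longest = max(13, 10)
= 13 (Path A)


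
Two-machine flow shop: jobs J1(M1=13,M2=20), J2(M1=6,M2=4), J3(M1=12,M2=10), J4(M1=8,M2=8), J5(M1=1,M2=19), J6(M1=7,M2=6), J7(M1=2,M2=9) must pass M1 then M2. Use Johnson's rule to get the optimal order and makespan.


Johnson's rule:
Group 1 (M1≤M2, sort by M1): ['J5', 'J7', 'J4', 'J1']
Group 2 (M1>M2, sort desc M2): ['J3', 'J6', 'J2']
Sequence: J5 → J7 → J4 → J1 → J3 → J6 → J2
Makespan calculation:
  J5: M1 done=1, M2 done=20
  J7: M1 done=3, M2 done=29
  J4: M1 done=11, M2 done=37
  J1: M1 done=24, M2 done=57
  J3: M1 done=36, M2 done=67
  J6: M1 done=43, M2 done=73
  J2: M1 done=49, M2 done=77
= Sequence: J5 → J7 → J4 → J1 → J3 → J6 → J2, Makespan: 77


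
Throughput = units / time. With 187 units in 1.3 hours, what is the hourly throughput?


Throughput = units / time
= 187 / 1.3
= 143.8 units/hour


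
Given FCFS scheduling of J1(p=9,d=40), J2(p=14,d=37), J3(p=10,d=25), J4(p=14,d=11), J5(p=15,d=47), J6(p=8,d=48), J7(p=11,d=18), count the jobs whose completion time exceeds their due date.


Completion vs due date:
  J1: C=9, d=40 → on time
  J2: C=23, d=37 → on time
  J3: C=33, d=25 → TARDY
  J4: C=47, d=11 → TARDY
  J5: C=62, d=47 → TARDY
  J6: C=70, d=48 → TARDY
  J7: C=81, d=18 → TARDY
Tardy jobs: J3, J4, J5, J6, J7
Count = 5


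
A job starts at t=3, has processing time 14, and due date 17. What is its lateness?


Completion = 3 + 14 = 17
Lateness = C - d = 17 - 17
= 0


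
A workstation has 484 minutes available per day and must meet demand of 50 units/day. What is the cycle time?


Cycle time = available time / demand
= 484 / 50
= 9.68 min/unit


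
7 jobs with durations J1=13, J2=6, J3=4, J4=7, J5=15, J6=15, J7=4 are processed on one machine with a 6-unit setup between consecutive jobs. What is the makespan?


Makespan = Σ processing + (n-1) × setup
= (13 + 6 + 4 + 7 + 15 + 15 + 4) + (7-1)×6
= 64 + 36
= 100 time units


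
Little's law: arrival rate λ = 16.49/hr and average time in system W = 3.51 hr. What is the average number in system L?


Little's law: L = λ × W
= 16.49 × 3.51
= 57.88


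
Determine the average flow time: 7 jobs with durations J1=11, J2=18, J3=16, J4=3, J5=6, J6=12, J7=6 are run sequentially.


Completion times:
  J1: completes at 11
  J2: completes at 29
  J3: completes at 45
  J4: completes at 48
  J5: completes at 54
  J6: completes at 66
  J7: completes at 72
Sum = 325
Average = 325/7
= 46.43


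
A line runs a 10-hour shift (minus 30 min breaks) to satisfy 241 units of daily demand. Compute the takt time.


Available = 10×60 - 30 = 570 min
Takt time = 570 / 241
= 2.37 min/unit


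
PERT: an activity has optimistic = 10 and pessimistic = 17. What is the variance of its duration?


σ² = ((p - o) / 6)² = (p - o)² / 36
= (17 - 10)² / 36
= 7² / 36
= 49 / 36
= 1.3611


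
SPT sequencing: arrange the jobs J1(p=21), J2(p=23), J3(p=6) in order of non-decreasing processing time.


SPT: sort by shortest processing time
  J3: p=6
  J1: p=21
  J2: p=23
Order: J3 → J1 → J2


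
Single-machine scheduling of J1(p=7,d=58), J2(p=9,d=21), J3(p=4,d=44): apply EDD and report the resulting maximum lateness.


EDD order: J2 → J3 → J1
Completion and lateness:
  J2: C=9, d=21, L=9-21=-12
  J3: C=13, d=44, L=13-44=-31
  J1: C=20, d=58, L=20-58=-38
Lmax = max(-12, -31, -38)
= -12


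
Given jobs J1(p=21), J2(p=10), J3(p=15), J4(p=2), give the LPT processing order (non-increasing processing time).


LPT: sort by longest processing time first
  J1: p=21
  J3: p=15
  J2: p=10
  J4: p=2
Order: J1 → J3 → J2 → J4


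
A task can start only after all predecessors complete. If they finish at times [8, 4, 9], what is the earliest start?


ES = max of all predecessor completion times
Predecessors: [8, 4, 9]
ES = max(8, 4, 9)
= 9


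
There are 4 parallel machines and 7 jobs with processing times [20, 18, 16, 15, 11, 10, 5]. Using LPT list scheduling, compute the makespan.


Jobs (LPT sorted): [20, 18, 16, 15, 11, 10, 5]
Machines: 4
  J=20 → Machine 1 (load: 0+20=20)
  J=18 → Machine 2 (load: 0+18=18)
  J=16 → Machine 3 (load: 0+16=16)
  J=15 → Machine 4 (load: 0+15=15)
  J=11 → Machine 4 (load: 15+11=26)
  J=10 → Machine 3 (load: 16+10=26)
  J=5 → Machine 2 (load: 18+5=23)
Machine loads: [20, 23, 26, 26]
Makespan = max = 26 time units


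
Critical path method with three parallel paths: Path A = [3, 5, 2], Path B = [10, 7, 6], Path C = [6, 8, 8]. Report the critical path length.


Path A: 3 + 5 + 2 = 10
Path B: 10 + 7 + 6 = 23
Path C: 6 + 8 + 8 = 22
Critical path = longest = max(10, 23, 22)
= 23 (Path B)


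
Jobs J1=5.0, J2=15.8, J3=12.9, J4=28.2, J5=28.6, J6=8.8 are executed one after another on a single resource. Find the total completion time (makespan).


Sequential makespan: sum all processing times
= 5.0 + 15.8 + 12.9 + 28.2 + 28.6 + 8.8
= 99.3 time units


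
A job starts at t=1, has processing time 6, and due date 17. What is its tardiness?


Completion = start + processing = 1 + 6 = 7
Tardiness = max(0, C - d) = max(0, 7 - 17)
= max(0, -10)
= 0


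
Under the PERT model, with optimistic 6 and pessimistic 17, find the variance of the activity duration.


σ² = ((p - o) / 6)² = (p - o)² / 36
= (17 - 6)² / 36
= 11² / 36
= 121 / 36
= 3.3611


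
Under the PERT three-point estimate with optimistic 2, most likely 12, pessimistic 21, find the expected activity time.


te = (o + 4m + p) / 6
= (2 + 4×12 + 21) / 6
= (2 + 48 + 21) / 6
= 71 / 6
= 11.83


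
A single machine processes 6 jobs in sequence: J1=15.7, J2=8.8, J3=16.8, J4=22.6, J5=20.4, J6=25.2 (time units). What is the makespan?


Sequential makespan: sum all processing times
= 15.7 + 8.8 + 16.8 + 22.6 + 20.4 + 25.2
= 109.5 time units


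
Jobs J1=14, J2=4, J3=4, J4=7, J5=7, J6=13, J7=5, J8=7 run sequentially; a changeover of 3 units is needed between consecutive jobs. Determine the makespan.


Makespan = Σ processing + (n-1) × setup
= (14 + 4 + 4 + 7 + 7 + 13 + 5 + 7) + (8-1)×3
= 61 + 21
= 82 time units


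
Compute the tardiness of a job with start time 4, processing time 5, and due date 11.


Completion = start + processing = 4 + 5 = 9
Tardiness = max(0, C - d) = max(0, 9 - 11)
= max(0, -2)
= 0


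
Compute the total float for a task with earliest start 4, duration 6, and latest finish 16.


EF = ES + duration = 4 + 6 = 10
LS = LF - duration = 16 - 6 = 10
Total Float = LF - EF = 16 - 10
(or LS - ES = 10 - 4)
= 6


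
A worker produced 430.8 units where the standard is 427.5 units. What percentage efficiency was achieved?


Efficiency = (actual / standard) × 100
= (430.8 / 427.5) × 100
= 100.8%


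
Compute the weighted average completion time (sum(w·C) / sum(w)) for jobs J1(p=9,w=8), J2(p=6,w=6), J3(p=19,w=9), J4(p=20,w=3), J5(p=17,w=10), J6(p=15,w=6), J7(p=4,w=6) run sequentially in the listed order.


Completion times:
  J1: C=9, w×C=8×9=72
  J2: C=15, w×C=6×15=90
  J3: C=34, w×C=9×34=306
  J4: C=54, w×C=3×54=162
  J5: C=71, w×C=10×71=710
  J6: C=86, w×C=6×86=516
  J7: C=90, w×C=6×90=540
Sum w×C = 2396
Sum w = 48
Weighted avg = 2396/48
= 49.92


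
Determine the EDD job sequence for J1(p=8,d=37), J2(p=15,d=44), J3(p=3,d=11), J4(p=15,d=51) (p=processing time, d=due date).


EDD: sort by earliest due date
  J3: d=11, p=3
  J1: d=37, p=8
  J2: d=44, p=15
  J4: d=51, p=15
Order: J3 → J1 → J2 → J4


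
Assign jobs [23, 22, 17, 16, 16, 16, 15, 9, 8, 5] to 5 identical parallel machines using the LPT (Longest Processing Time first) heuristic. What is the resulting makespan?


Jobs (LPT sorted): [23, 22, 17, 16, 16, 16, 15, 9, 8, 5]
Machines: 5
  J=23 → Machine 1 (load: 0+23=23)
  J=22 → Machine 2 (load: 0+22=22)
  J=17 → Machine 3 (load: 0+17=17)
  J=16 → Machine 4 (load: 0+16=16)
  J=16 → Machine 5 (load: 0+16=16)
  J=16 → Machine 4 (load: 16+16=32)
  J=15 → Machine 5 (load: 16+15=31)
  J=9 → Machine 3 (load: 17+9=26)
  J=8 → Machine 2 (load: 22+8=30)
  J=5 → Machine 1 (load: 23+5=28)
Machine loads: [28, 30, 26, 32, 31]
Makespan = max = 32 time units
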